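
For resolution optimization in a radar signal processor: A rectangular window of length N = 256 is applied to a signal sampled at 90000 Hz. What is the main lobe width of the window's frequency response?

For a rectangular window of length N,
the main lobe width in frequency is 2*f_s/N.
= 2*90000/256 = 5625/8 Hz
This determines the minimum frequency separation for resolving two sinusoids.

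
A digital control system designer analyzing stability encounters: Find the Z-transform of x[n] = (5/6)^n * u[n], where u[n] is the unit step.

The Z-transform of a^n * u[n] is z/(z-a) for |z| > |a|.
Here a = 5/6, so X(z) = z/(z - (5/6)) = 6z/(6z - 5)
ROC: |z| > 5/6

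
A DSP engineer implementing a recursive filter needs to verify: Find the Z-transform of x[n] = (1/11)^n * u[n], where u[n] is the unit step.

The Z-transform of a^n * u[n] is z/(z-a) for |z| > |a|.
Here a = 1/11, so X(z) = z/(z - (1/11)) = 11z/(11z - 1)
ROC: |z| > 1/11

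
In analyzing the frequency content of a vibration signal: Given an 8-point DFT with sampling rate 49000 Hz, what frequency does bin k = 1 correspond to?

The frequency of DFT bin k is: f_k = k * f_s / N
f_1 = 1 * 49000 / 8 = 6125 Hz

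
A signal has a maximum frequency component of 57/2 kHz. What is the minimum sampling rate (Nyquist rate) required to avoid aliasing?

By the Nyquist-Shannon sampling theorem,
the minimum sampling rate (Nyquist rate) must be at least 2 * f_max.
Nyquist rate = 2 * 57/2 kHz = 57 kHz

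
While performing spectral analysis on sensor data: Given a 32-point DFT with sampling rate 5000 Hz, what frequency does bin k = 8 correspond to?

The frequency of DFT bin k is: f_k = k * f_s / N
f_8 = 8 * 5000 / 32 = 1250 Hz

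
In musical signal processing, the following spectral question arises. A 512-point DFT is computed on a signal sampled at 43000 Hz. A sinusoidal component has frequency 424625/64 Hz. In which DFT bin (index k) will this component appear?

DFT frequency resolution = f_s/N = 43000/512 = 5375/64 Hz
Bin index k = f_signal / resolution = 424625/64 / 5375/64 = 79
The signal frequency 424625/64 Hz falls in DFT bin k = 79.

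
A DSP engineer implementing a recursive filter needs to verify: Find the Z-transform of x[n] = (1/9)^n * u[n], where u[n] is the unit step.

The Z-transform of a^n * u[n] is z/(z-a) for |z| > |a|.
Here a = 1/9, so X(z) = z/(z - (1/9)) = 9z/(9z - 1)
ROC: |z| > 1/9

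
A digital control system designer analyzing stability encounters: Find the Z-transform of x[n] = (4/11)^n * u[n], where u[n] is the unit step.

The Z-transform of a^n * u[n] is z/(z-a) for |z| > |a|.
Here a = 4/11, so X(z) = z/(z - (4/11)) = 11z/(11z - 4)
ROC: |z| > 4/11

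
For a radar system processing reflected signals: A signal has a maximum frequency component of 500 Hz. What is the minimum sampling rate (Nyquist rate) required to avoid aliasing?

By the Nyquist-Shannon sampling theorem,
the minimum sampling rate (Nyquist rate) must be at least 2 * f_max.
Nyquist rate = 2 * 500 Hz = 1000 Hz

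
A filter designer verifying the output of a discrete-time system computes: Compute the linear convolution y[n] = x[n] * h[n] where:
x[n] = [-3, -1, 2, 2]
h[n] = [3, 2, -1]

y[n] = sum_k x[k]*h[n-k]. Output length = len(x) + len(h) - 1 = 4 + 3 - 1 = 6.
y[0] = -3*3 = -9
y[1] = -1*3 + -3*2 = -9
y[2] = 2*3 + -1*2 + -3*-1 = 7
y[3] = 2*3 + 2*2 + -1*-1 = 11
y[4] = 2*2 + 2*-1 = 2
y[5] = 2*-1 = -2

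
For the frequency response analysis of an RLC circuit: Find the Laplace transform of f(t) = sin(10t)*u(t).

Standard pair: sin(wt)*u(t) <-> w/(s^2+w^2)
With w = 10: L{sin(10t)*u(t)} = 10/(s^2+100)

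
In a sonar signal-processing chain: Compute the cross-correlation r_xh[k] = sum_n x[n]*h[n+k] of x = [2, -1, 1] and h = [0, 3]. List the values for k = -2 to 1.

Both sequences indexed from 0 and zero outside their support.
Lags with overlap: k = -2 to 1.
  r_xh[-2] = x[2]*h[0] = 0
  r_xh[-1] = x[1]*h[0] + x[2]*h[1] = 3
  r_xh[0] = x[0]*h[0] + x[1]*h[1] = -3
  r_xh[1] = x[0]*h[1] = 6
r_xh = [0, 3, -3, 6] (for k = -2, ..., 1)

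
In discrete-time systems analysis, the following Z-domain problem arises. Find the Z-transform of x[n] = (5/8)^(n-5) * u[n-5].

Time-shifting property: if X(z) = Z{x[n]}, then Z{x[n-d]} = z^(-d) * X(z)
X(z) = z/(z - 5/8) for x[n] = (5/8)^n * u[n]
Z{x[n-5]} = z^(-5) * z/(z - 5/8) = z^(-4)/(z - 5/8)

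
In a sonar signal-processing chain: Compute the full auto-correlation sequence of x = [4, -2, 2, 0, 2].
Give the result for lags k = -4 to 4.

r_xx[k] = sum_m x[m]*x[m+k], indexed from 0, for k = -4 to 4:
  r_xx[-4] = x[4]*x[0] = 8
  r_xx[-3] = x[3]*x[0] + x[4]*x[1] = -4
  r_xx[-2] = x[2]*x[0] + x[3]*x[1] + x[4]*x[2] = 12
  r_xx[-1] = x[1]*x[0] + x[2]*x[1] + x[3]*x[2] + x[4]*x[3] = -12
  r_xx[0] = x[0]*x[0] + x[1]*x[1] + x[2]*x[2] + x[3]*x[3] + x[4]*x[4] = 28
  r_xx[1] = x[0]*x[1] + x[1]*x[2] + x[2]*x[3] + x[3]*x[4] = -12
  r_xx[2] = x[0]*x[2] + x[1]*x[3] + x[2]*x[4] = 12
  r_xx[3] = x[0]*x[3] + x[1]*x[4] = -4
  r_xx[4] = x[0]*x[4] = 8
r_xx = [8, -4, 12, -12, 28, -12, 12, -4, 8]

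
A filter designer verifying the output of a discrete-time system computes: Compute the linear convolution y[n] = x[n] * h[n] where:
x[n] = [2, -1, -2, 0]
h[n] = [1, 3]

y[n] = sum_k x[k]*h[n-k]. Output length = len(x) + len(h) - 1 = 4 + 2 - 1 = 5.
y[0] = 2*1 = 2
y[1] = -1*1 + 2*3 = 5
y[2] = -2*1 + -1*3 = -5
y[3] = 0*1 + -2*3 = -6
y[4] = 0*3 = 0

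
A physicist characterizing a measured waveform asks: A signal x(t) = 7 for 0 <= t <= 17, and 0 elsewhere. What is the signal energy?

Energy = integral of |x(t)|^2 dt over the signal duration
= 7^2 * 17 = 49 * 17 = 833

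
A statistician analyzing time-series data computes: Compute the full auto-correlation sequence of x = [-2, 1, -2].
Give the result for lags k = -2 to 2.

r_xx[k] = sum_m x[m]*x[m+k], indexed from 0, for k = -2 to 2:
  r_xx[-2] = x[2]*x[0] = 4
  r_xx[-1] = x[1]*x[0] + x[2]*x[1] = -4
  r_xx[0] = x[0]*x[0] + x[1]*x[1] + x[2]*x[2] = 9
  r_xx[1] = x[0]*x[1] + x[1]*x[2] = -4
  r_xx[2] = x[0]*x[2] = 4
r_xx = [4, -4, 9, -4, 4]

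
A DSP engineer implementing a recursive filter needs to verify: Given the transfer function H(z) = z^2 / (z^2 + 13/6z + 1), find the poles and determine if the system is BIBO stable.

Poles are roots of the denominator: z^2 + 13/6z + 1 = 0.
Quadratic formula: z = [-(13/6) +/- sqrt((13/6)^2 - 4*(1))] / 2
Discriminant = 169/36 - 4 = 25/36; sqrt = 5/6.
z = (-13/6 +/- 5/6) / 2 => z = -2/3 or z = -3/2.
|p1| = 3/2, |p2| = 2/3.
For BIBO stability, all poles must lie inside the unit circle (|p| < 1).
System is UNSTABLE since at least one |p| >= 1.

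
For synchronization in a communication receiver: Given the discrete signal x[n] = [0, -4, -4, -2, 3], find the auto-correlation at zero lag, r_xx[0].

The auto-correlation at zero lag r_xx[0] equals the signal energy.
r_xx[0] = sum of x[n]^2 = 0^2 + (-4)^2 + (-4)^2 + (-2)^2 + 3^2
= 0 + 16 + 16 + 4 + 9 = 45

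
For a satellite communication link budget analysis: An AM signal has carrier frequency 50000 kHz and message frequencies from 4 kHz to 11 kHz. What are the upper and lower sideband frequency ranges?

Upper sideband (USB) = fc + [fm_low, fm_high] = 50000 + [4, 11] = [50004, 50011] kHz
Lower sideband (LSB) = fc - [fm_high, fm_low] = 50000 - [11, 4] = [49989, 49996] kHz
Total occupied spectrum: 49989 kHz to 50011 kHz (plus carrier at 50000 kHz)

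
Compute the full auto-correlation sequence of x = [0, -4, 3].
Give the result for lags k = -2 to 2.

r_xx[k] = sum_m x[m]*x[m+k], indexed from 0, for k = -2 to 2:
  r_xx[-2] = x[2]*x[0] = 0
  r_xx[-1] = x[1]*x[0] + x[2]*x[1] = -12
  r_xx[0] = x[0]*x[0] + x[1]*x[1] + x[2]*x[2] = 25
  r_xx[1] = x[0]*x[1] + x[1]*x[2] = -12
  r_xx[2] = x[0]*x[2] = 0
r_xx = [0, -12, 25, -12, 0]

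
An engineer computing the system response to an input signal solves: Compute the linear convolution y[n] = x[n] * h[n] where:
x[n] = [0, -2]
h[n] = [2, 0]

y[n] = sum_k x[k]*h[n-k]. Output length = len(x) + len(h) - 1 = 2 + 2 - 1 = 3.
y[0] = 0*2 = 0
y[1] = -2*2 + 0*0 = -4
y[2] = -2*0 = 0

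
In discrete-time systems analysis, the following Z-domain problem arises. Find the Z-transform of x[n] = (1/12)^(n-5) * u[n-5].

Time-shifting property: if X(z) = Z{x[n]}, then Z{x[n-d]} = z^(-d) * X(z)
X(z) = z/(z - 1/12) for x[n] = (1/12)^n * u[n]
Z{x[n-5]} = z^(-5) * z/(z - 1/12) = z^(-4)/(z - 1/12)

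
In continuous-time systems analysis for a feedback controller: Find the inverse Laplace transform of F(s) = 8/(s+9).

Standard pair: k/(s+a) <-> k*e^(-at)*u(t)
With k=8, a=9: f(t) = 8*e^(-9t)*u(t)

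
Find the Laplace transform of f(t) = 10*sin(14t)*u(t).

Standard pair: sin(wt)*u(t) <-> w/(s^2+w^2)
With w = 14: L{10*sin(14t)*u(t)} = 140/(s^2+196)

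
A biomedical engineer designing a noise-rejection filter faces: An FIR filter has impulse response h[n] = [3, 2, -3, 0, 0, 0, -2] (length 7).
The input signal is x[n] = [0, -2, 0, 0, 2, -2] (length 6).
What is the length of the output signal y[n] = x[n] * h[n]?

For linear convolution, the output length is:
len(y) = len(x) + len(h) - 1 = 6 + 7 - 1 = 12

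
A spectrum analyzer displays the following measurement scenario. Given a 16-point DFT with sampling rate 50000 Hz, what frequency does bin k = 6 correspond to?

The frequency of DFT bin k is: f_k = k * f_s / N
f_6 = 6 * 50000 / 16 = 18750 Hz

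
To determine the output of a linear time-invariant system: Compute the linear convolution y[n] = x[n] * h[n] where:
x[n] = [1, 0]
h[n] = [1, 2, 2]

y[n] = sum_k x[k]*h[n-k]. Output length = len(x) + len(h) - 1 = 2 + 3 - 1 = 4.
y[0] = 1*1 = 1
y[1] = 0*1 + 1*2 = 2
y[2] = 0*2 + 1*2 = 2
y[3] = 0*2 = 0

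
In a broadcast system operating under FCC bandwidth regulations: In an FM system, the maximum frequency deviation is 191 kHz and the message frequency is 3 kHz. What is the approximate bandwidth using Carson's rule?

Carson's rule: BW = 2*(delta_f + f_m)
= 2*(191 + 3) kHz = 388 kHz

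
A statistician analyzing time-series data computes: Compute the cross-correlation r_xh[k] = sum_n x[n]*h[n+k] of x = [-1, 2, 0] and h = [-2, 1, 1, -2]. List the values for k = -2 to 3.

Both sequences indexed from 0 and zero outside their support.
Lags with overlap: k = -2 to 3.
  r_xh[-2] = x[2]*h[0] = 0
  r_xh[-1] = x[1]*h[0] + x[2]*h[1] = -4
  r_xh[0] = x[0]*h[0] + x[1]*h[1] + x[2]*h[2] = 4
  r_xh[1] = x[0]*h[1] + x[1]*h[2] + x[2]*h[3] = 1
  r_xh[2] = x[0]*h[2] + x[1]*h[3] = -5
  r_xh[3] = x[0]*h[3] = 2
r_xh = [0, -4, 4, 1, -5, 2] (for k = -2, ..., 3)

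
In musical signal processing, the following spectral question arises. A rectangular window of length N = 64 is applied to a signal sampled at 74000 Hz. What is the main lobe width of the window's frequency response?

For a rectangular window of length N,
the main lobe width in frequency is 2*f_s/N.
= 2*74000/64 = 4625/2 Hz
This determines the minimum frequency separation for resolving two sinusoids.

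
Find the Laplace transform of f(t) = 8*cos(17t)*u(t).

Standard pair: cos(wt)*u(t) <-> s/(s^2+w^2)
With w = 17: L{8*cos(17t)*u(t)} = 8s/(s^2+289)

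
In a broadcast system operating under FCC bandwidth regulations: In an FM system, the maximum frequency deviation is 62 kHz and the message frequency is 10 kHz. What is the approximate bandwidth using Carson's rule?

Carson's rule: BW = 2*(delta_f + f_m)
= 2*(62 + 10) kHz = 144 kHz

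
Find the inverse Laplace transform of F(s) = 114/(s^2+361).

Standard pair: w/(s^2+w^2) <-> sin(wt)*u(t)
Recognize w^2 = 361, so w = 19; numerator 114 = 6*19.
f(t) = 6*sin(19t)*u(t)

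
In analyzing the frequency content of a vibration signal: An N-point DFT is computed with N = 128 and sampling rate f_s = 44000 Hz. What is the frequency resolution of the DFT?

DFT frequency resolution = f_s / N
= 44000 / 128 = 1375/4 Hz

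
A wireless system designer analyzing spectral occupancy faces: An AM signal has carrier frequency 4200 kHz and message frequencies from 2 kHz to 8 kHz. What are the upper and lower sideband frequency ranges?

Upper sideband (USB) = fc + [fm_low, fm_high] = 4200 + [2, 8] = [4202, 4208] kHz
Lower sideband (LSB) = fc - [fm_high, fm_low] = 4200 - [8, 2] = [4192, 4198] kHz
Total occupied spectrum: 4192 kHz to 4208 kHz (plus carrier at 4200 kHz)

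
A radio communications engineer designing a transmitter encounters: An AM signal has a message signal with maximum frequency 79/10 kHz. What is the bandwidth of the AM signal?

In AM (double-sideband), the bandwidth is twice the message frequency.
BW = 2 * f_m = 2 * 79/10 kHz = 79/5 kHz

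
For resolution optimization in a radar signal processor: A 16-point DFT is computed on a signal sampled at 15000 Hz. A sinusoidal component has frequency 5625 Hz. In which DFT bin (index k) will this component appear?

DFT frequency resolution = f_s/N = 15000/16 = 1875/2 Hz
Bin index k = f_signal / resolution = 5625 / 1875/2 = 6
The signal frequency 5625 Hz falls in DFT bin k = 6.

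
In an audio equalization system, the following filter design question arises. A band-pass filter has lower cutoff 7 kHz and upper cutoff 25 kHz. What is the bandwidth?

Bandwidth = f_high - f_low
= 25 kHz - 7 kHz = 18 kHz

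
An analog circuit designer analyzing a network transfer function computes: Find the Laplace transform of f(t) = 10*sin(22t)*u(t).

Standard pair: sin(wt)*u(t) <-> w/(s^2+w^2)
With w = 22: L{10*sin(22t)*u(t)} = 220/(s^2+484)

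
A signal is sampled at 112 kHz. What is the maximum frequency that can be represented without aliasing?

The maximum frequency that can be represented without aliasing
is the Nyquist frequency: f_max = f_s / 2 = 112 kHz / 2 = 56 kHz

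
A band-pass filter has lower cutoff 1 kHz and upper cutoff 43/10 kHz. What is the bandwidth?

Bandwidth = f_high - f_low
= 43/10 kHz - 1 kHz = 33/10 kHz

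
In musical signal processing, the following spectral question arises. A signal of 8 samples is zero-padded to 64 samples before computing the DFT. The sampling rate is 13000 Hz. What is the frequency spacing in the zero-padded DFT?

Original DFT: N = 8, resolution = f_s/N = 13000/8 = 1625 Hz
Zero-padded DFT: N = 64, resolution = f_s/N = 13000/64 = 1625/8 Hz
Zero-padding interpolates the spectrum (finer frequency grid)
but does NOT improve the true spectral resolution (ability to resolve close frequencies).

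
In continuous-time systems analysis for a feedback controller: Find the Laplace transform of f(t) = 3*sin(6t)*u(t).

Standard pair: sin(wt)*u(t) <-> w/(s^2+w^2)
With w = 6: L{3*sin(6t)*u(t)} = 18/(s^2+36)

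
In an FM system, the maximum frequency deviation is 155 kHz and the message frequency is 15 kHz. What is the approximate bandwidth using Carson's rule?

Carson's rule: BW = 2*(delta_f + f_m)
= 2*(155 + 15) kHz = 340 kHz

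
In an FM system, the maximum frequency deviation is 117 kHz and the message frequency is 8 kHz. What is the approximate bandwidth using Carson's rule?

Carson's rule: BW = 2*(delta_f + f_m)
= 2*(117 + 8) kHz = 250 kHz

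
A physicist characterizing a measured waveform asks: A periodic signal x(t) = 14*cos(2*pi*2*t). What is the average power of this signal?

Average power of A*cos(wt) is A^2/2.
P = 14^2 / 2 = 196/2 = 98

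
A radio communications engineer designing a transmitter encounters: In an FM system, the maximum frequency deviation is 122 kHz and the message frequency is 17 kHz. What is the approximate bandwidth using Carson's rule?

Carson's rule: BW = 2*(delta_f + f_m)
= 2*(122 + 17) kHz = 278 kHz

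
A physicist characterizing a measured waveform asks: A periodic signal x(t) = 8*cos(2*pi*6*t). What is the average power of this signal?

Average power of A*cos(wt) is A^2/2.
P = 8^2 / 2 = 64/2 = 32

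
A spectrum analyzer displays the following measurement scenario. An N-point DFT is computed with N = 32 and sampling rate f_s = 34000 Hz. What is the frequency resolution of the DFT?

DFT frequency resolution = f_s / N
= 34000 / 32 = 2125/2 Hz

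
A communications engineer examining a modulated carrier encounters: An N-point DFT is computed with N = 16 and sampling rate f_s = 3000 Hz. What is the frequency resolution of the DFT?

DFT frequency resolution = f_s / N
= 3000 / 16 = 375/2 Hz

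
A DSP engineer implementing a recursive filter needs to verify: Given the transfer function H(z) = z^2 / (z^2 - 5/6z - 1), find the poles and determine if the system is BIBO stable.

Poles are roots of the denominator: z^2 - 5/6z - 1 = 0.
Quadratic formula: z = [-(-5/6) +/- sqrt((-5/6)^2 - 4*(-1))] / 2
Discriminant = 25/36 + 4 = 169/36; sqrt = 13/6.
z = (5/6 +/- 13/6) / 2 => z = 3/2 or z = -2/3.
|p1| = 3/2, |p2| = 2/3.
For BIBO stability, all poles must lie inside the unit circle (|p| < 1).
System is UNSTABLE since at least one |p| >= 1.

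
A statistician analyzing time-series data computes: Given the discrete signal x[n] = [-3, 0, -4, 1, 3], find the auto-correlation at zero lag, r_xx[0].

The auto-correlation at zero lag r_xx[0] equals the signal energy.
r_xx[0] = sum of x[n]^2 = (-3)^2 + 0^2 + (-4)^2 + 1^2 + 3^2
= 9 + 0 + 16 + 1 + 9 = 35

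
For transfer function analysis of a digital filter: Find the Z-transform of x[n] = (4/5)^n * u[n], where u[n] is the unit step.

The Z-transform of a^n * u[n] is z/(z-a) for |z| > |a|.
Here a = 4/5, so X(z) = z/(z - (4/5)) = 5z/(5z - 4)
ROC: |z| > 4/5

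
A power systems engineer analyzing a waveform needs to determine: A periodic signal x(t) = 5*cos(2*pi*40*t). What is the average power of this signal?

Average power of A*cos(wt) is A^2/2.
P = 5^2 / 2 = 25/2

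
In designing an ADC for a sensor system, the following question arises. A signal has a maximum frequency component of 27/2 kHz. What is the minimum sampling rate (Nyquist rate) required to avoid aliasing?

By the Nyquist-Shannon sampling theorem,
the minimum sampling rate (Nyquist rate) must be at least 2 * f_max.
Nyquist rate = 2 * 27/2 kHz = 27 kHz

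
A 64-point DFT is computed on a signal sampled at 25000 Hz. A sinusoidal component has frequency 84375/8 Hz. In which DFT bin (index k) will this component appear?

DFT frequency resolution = f_s/N = 25000/64 = 3125/8 Hz
Bin index k = f_signal / resolution = 84375/8 / 3125/8 = 27
The signal frequency 84375/8 Hz falls in DFT bin k = 27.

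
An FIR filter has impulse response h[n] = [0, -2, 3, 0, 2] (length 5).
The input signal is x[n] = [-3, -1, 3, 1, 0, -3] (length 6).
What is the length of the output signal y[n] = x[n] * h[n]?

For linear convolution, the output length is:
len(y) = len(x) + len(h) - 1 = 6 + 5 - 1 = 10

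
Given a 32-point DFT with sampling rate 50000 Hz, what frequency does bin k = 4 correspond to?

The frequency of DFT bin k is: f_k = k * f_s / N
f_4 = 4 * 50000 / 32 = 6250 Hz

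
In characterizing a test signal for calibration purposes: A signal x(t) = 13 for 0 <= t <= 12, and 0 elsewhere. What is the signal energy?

Energy = integral of |x(t)|^2 dt over the signal duration
= 13^2 * 12 = 169 * 12 = 2028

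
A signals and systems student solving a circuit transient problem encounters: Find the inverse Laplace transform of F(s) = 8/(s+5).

Standard pair: k/(s+a) <-> k*e^(-at)*u(t)
With k=8, a=5: f(t) = 8*e^(-5t)*u(t)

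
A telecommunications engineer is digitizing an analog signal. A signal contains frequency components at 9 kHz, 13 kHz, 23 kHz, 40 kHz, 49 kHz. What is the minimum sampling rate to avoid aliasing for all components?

The highest frequency component is f_max = 49 kHz.
Nyquist rate = 2 * f_max = 2 * 49 kHz = 98 kHz.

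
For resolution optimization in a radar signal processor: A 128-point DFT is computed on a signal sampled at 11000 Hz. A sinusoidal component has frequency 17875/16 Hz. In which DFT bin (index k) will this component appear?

DFT frequency resolution = f_s/N = 11000/128 = 1375/16 Hz
Bin index k = f_signal / resolution = 17875/16 / 1375/16 = 13
The signal frequency 17875/16 Hz falls in DFT bin k = 13.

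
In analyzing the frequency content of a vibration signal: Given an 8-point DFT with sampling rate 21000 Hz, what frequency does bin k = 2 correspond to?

The frequency of DFT bin k is: f_k = k * f_s / N
f_2 = 2 * 21000 / 8 = 5250 Hz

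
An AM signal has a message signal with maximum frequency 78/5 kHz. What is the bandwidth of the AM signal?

In AM (double-sideband), the bandwidth is twice the message frequency.
BW = 2 * f_m = 2 * 78/5 kHz = 156/5 kHz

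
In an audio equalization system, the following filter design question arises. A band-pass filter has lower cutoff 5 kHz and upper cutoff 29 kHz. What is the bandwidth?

Bandwidth = f_high - f_low
= 29 kHz - 5 kHz = 24 kHz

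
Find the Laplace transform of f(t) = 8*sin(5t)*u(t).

Standard pair: sin(wt)*u(t) <-> w/(s^2+w^2)
With w = 5: L{8*sin(5t)*u(t)} = 40/(s^2+25)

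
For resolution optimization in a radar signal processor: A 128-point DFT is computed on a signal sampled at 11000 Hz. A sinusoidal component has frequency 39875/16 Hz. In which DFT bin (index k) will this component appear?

DFT frequency resolution = f_s/N = 11000/128 = 1375/16 Hz
Bin index k = f_signal / resolution = 39875/16 / 1375/16 = 29
The signal frequency 39875/16 Hz falls in DFT bin k = 29.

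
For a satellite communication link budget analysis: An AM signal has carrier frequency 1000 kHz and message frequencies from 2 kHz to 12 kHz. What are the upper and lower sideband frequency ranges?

Upper sideband (USB) = fc + [fm_low, fm_high] = 1000 + [2, 12] = [1002, 1012] kHz
Lower sideband (LSB) = fc - [fm_high, fm_low] = 1000 - [12, 2] = [988, 998] kHz
Total occupied spectrum: 988 kHz to 1012 kHz (plus carrier at 1000 kHz)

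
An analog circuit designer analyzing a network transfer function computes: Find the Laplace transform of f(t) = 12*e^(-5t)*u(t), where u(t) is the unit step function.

Standard Laplace transform pair:
e^(-at)*u(t) <-> 1/(s+a)
With a = 5: L{12*e^(-5t)*u(t)} = 12/(s+5), ROC: Re(s) > -5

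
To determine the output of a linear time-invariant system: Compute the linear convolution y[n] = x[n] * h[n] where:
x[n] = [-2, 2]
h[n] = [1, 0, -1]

y[n] = sum_k x[k]*h[n-k]. Output length = len(x) + len(h) - 1 = 2 + 3 - 1 = 4.
y[0] = -2*1 = -2
y[1] = 2*1 + -2*0 = 2
y[2] = 2*0 + -2*-1 = 2
y[3] = 2*-1 = -2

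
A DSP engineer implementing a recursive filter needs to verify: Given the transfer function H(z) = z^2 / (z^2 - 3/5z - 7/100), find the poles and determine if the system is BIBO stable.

Poles are roots of the denominator: z^2 - 3/5z - 7/100 = 0.
Quadratic formula: z = [-(-3/5) +/- sqrt((-3/5)^2 - 4*(-7/100))] / 2
Discriminant = 9/25 + 7/25 = 16/25; sqrt = 4/5.
z = (3/5 +/- 4/5) / 2 => z = 7/10 or z = -1/10.
|p1| = 1/10, |p2| = 7/10.
For BIBO stability, all poles must lie inside the unit circle (|p| < 1).
System is STABLE since both |p| < 1.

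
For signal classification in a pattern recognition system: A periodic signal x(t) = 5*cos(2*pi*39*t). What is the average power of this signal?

Average power of A*cos(wt) is A^2/2.
P = 5^2 / 2 = 25/2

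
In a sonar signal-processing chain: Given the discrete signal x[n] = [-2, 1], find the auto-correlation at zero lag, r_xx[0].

The auto-correlation at zero lag r_xx[0] equals the signal energy.
r_xx[0] = sum of x[n]^2 = (-2)^2 + 1^2
= 4 + 1 = 5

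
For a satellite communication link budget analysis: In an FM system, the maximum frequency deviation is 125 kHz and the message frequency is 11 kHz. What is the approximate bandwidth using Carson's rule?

Carson's rule: BW = 2*(delta_f + f_m)
= 2*(125 + 11) kHz = 272 kHz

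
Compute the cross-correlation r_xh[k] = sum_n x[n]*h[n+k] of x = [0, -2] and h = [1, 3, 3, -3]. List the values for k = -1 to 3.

Both sequences indexed from 0 and zero outside their support.
Lags with overlap: k = -1 to 3.
  r_xh[-1] = x[1]*h[0] = -2
  r_xh[0] = x[0]*h[0] + x[1]*h[1] = -6
  r_xh[1] = x[0]*h[1] + x[1]*h[2] = -6
  r_xh[2] = x[0]*h[2] + x[1]*h[3] = 6
  r_xh[3] = x[0]*h[3] = 0
r_xh = [-2, -6, -6, 6, 0] (for k = -1, ..., 3)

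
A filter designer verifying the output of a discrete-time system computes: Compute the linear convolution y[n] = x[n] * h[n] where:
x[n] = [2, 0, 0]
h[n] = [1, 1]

y[n] = sum_k x[k]*h[n-k]. Output length = len(x) + len(h) - 1 = 3 + 2 - 1 = 4.
y[0] = 2*1 = 2
y[1] = 0*1 + 2*1 = 2
y[2] = 0*1 + 0*1 = 0
y[3] = 0*1 = 0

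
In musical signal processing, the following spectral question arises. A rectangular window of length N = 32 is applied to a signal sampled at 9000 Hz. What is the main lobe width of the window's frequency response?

For a rectangular window of length N,
the main lobe width in frequency is 2*f_s/N.
= 2*9000/32 = 1125/2 Hz
This determines the minimum frequency separation for resolving two sinusoids.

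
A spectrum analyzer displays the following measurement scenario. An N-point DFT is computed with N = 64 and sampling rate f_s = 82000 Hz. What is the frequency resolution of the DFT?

DFT frequency resolution = f_s / N
= 82000 / 64 = 5125/4 Hz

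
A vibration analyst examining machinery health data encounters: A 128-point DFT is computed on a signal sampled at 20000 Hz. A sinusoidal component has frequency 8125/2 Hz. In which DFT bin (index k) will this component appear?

DFT frequency resolution = f_s/N = 20000/128 = 625/4 Hz
Bin index k = f_signal / resolution = 8125/2 / 625/4 = 26
The signal frequency 8125/2 Hz falls in DFT bin k = 26.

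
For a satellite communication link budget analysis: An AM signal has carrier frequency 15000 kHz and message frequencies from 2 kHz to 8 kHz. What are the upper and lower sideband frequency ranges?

Upper sideband (USB) = fc + [fm_low, fm_high] = 15000 + [2, 8] = [15002, 15008] kHz
Lower sideband (LSB) = fc - [fm_high, fm_low] = 15000 - [8, 2] = [14992, 14998] kHz
Total occupied spectrum: 14992 kHz to 15008 kHz (plus carrier at 15000 kHz)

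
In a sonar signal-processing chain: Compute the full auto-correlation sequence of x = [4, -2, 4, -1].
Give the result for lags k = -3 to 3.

r_xx[k] = sum_m x[m]*x[m+k], indexed from 0, for k = -3 to 3:
  r_xx[-3] = x[3]*x[0] = -4
  r_xx[-2] = x[2]*x[0] + x[3]*x[1] = 18
  r_xx[-1] = x[1]*x[0] + x[2]*x[1] + x[3]*x[2] = -20
  r_xx[0] = x[0]*x[0] + x[1]*x[1] + x[2]*x[2] + x[3]*x[3] = 37
  r_xx[1] = x[0]*x[1] + x[1]*x[2] + x[2]*x[3] = -20
  r_xx[2] = x[0]*x[2] + x[1]*x[3] = 18
  r_xx[3] = x[0]*x[3] = -4
r_xx = [-4, 18, -20, 37, -20, 18, -4]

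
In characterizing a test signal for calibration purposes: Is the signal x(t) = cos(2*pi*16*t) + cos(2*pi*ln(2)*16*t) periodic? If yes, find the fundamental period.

f1 = 16 Hz, f2 = 16*ln(2) Hz
Ratio f2/f1 = ln(2), which is irrational.
Since the frequency ratio is irrational, no common period exists.
The signal is not periodic.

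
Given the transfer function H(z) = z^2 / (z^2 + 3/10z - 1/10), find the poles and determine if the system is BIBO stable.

Poles are roots of the denominator: z^2 + 3/10z - 1/10 = 0.
Quadratic formula: z = [-(3/10) +/- sqrt((3/10)^2 - 4*(-1/10))] / 2
Discriminant = 9/100 + 2/5 = 49/100; sqrt = 7/10.
z = (-3/10 +/- 7/10) / 2 => z = 1/5 or z = -1/2.
|p1| = 1/5, |p2| = 1/2.
For BIBO stability, all poles must lie inside the unit circle (|p| < 1).
System is STABLE since both |p| < 1.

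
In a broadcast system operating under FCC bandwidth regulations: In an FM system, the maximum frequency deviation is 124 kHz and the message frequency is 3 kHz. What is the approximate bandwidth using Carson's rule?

Carson's rule: BW = 2*(delta_f + f_m)
= 2*(124 + 3) kHz = 254 kHz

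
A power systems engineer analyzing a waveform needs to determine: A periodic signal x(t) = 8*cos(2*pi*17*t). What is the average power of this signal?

Average power of A*cos(wt) is A^2/2.
P = 8^2 / 2 = 64/2 = 32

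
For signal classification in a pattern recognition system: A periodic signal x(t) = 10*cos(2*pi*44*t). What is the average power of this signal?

Average power of A*cos(wt) is A^2/2.
P = 10^2 / 2 = 100/2 = 50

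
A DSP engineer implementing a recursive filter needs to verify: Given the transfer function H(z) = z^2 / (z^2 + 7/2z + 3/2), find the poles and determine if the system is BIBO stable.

Poles are roots of the denominator: z^2 + 7/2z + 3/2 = 0.
Quadratic formula: z = [-(7/2) +/- sqrt((7/2)^2 - 4*(3/2))] / 2
Discriminant = 49/4 - 6 = 25/4; sqrt = 5/2.
z = (-7/2 +/- 5/2) / 2 => z = -1/2 or z = -3.
|p1| = 3, |p2| = 1/2.
For BIBO stability, all poles must lie inside the unit circle (|p| < 1).
System is UNSTABLE since at least one |p| >= 1.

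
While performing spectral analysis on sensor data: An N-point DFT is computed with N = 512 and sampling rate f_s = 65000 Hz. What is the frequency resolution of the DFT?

DFT frequency resolution = f_s / N
= 65000 / 512 = 8125/64 Hz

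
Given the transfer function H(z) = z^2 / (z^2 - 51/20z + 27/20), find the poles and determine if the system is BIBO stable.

Poles are roots of the denominator: z^2 - 51/20z + 27/20 = 0.
Quadratic formula: z = [-(-51/20) +/- sqrt((-51/20)^2 - 4*(27/20))] / 2
Discriminant = 2601/400 - 27/5 = 441/400; sqrt = 21/20.
z = (51/20 +/- 21/20) / 2 => z = 9/5 or z = 3/4.
|p1| = 9/5, |p2| = 3/4.
For BIBO stability, all poles must lie inside the unit circle (|p| < 1).
System is UNSTABLE since at least one |p| >= 1.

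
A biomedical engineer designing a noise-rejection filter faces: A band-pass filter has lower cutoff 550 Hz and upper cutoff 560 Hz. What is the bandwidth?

Bandwidth = f_high - f_low
= 560 Hz - 550 Hz = 10 Hz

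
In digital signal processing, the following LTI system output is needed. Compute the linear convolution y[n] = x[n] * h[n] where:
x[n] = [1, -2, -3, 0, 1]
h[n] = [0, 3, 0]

y[n] = sum_k x[k]*h[n-k]. Output length = len(x) + len(h) - 1 = 5 + 3 - 1 = 7.
y[0] = 1*0 = 0
y[1] = -2*0 + 1*3 = 3
y[2] = -3*0 + -2*3 + 1*0 = -6
y[3] = 0*0 + -3*3 + -2*0 = -9
y[4] = 1*0 + 0*3 + -3*0 = 0
y[5] = 1*3 + 0*0 = 3
y[6] = 1*0 = 0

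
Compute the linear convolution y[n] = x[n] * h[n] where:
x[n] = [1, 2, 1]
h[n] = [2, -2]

y[n] = sum_k x[k]*h[n-k]. Output length = len(x) + len(h) - 1 = 3 + 2 - 1 = 4.
y[0] = 1*2 = 2
y[1] = 2*2 + 1*-2 = 2
y[2] = 1*2 + 2*-2 = -2
y[3] = 1*-2 = -2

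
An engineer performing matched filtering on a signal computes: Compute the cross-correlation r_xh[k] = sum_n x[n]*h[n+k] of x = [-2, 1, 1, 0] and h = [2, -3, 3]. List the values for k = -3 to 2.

Both sequences indexed from 0 and zero outside their support.
Lags with overlap: k = -3 to 2.
  r_xh[-3] = x[3]*h[0] = 0
  r_xh[-2] = x[2]*h[0] + x[3]*h[1] = 2
  r_xh[-1] = x[1]*h[0] + x[2]*h[1] + x[3]*h[2] = -1
  r_xh[0] = x[0]*h[0] + x[1]*h[1] + x[2]*h[2] = -4
  r_xh[1] = x[0]*h[1] + x[1]*h[2] = 9
  r_xh[2] = x[0]*h[2] = -6
r_xh = [0, 2, -1, -4, 9, -6] (for k = -3, ..., 2)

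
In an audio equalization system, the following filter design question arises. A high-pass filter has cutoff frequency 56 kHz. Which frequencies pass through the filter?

A high-pass filter passes all frequencies above the cutoff frequency 56 kHz and attenuates lower frequencies.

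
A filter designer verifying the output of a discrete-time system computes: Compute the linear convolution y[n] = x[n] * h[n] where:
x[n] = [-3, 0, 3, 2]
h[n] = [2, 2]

y[n] = sum_k x[k]*h[n-k]. Output length = len(x) + len(h) - 1 = 4 + 2 - 1 = 5.
y[0] = -3*2 = -6
y[1] = 0*2 + -3*2 = -6
y[2] = 3*2 + 0*2 = 6
y[3] = 2*2 + 3*2 = 10
y[4] = 2*2 = 4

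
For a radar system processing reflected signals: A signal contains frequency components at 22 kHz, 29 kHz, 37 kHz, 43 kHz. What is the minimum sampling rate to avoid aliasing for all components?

The highest frequency component is f_max = 43 kHz.
Nyquist rate = 2 * f_max = 2 * 43 kHz = 86 kHz.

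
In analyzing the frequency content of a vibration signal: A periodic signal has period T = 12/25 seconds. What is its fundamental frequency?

The fundamental frequency is the reciprocal of the period.
f = 1/T = 1/(12/25) = 25/12 Hz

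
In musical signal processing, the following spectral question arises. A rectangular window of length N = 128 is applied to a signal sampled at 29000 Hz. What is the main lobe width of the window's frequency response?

For a rectangular window of length N,
the main lobe width in frequency is 2*f_s/N.
= 2*29000/128 = 3625/8 Hz
This determines the minimum frequency separation for resolving two sinusoids.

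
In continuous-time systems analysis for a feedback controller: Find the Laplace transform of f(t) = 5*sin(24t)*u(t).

Standard pair: sin(wt)*u(t) <-> w/(s^2+w^2)
With w = 24: L{5*sin(24t)*u(t)} = 120/(s^2+576)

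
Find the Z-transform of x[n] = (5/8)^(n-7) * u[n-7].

Time-shifting property: if X(z) = Z{x[n]}, then Z{x[n-d]} = z^(-d) * X(z)
X(z) = z/(z - 5/8) for x[n] = (5/8)^n * u[n]
Z{x[n-7]} = z^(-7) * z/(z - 5/8) = z^(-6)/(z - 5/8)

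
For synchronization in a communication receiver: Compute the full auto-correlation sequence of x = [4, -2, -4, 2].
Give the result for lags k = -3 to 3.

r_xx[k] = sum_m x[m]*x[m+k], indexed from 0, for k = -3 to 3:
  r_xx[-3] = x[3]*x[0] = 8
  r_xx[-2] = x[2]*x[0] + x[3]*x[1] = -20
  r_xx[-1] = x[1]*x[0] + x[2]*x[1] + x[3]*x[2] = -8
  r_xx[0] = x[0]*x[0] + x[1]*x[1] + x[2]*x[2] + x[3]*x[3] = 40
  r_xx[1] = x[0]*x[1] + x[1]*x[2] + x[2]*x[3] = -8
  r_xx[2] = x[0]*x[2] + x[1]*x[3] = -20
  r_xx[3] = x[0]*x[3] = 8
r_xx = [8, -20, -8, 40, -8, -20, 8]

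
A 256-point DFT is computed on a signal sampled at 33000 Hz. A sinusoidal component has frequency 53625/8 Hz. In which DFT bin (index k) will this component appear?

DFT frequency resolution = f_s/N = 33000/256 = 4125/32 Hz
Bin index k = f_signal / resolution = 53625/8 / 4125/32 = 52
The signal frequency 53625/8 Hz falls in DFT bin k = 52.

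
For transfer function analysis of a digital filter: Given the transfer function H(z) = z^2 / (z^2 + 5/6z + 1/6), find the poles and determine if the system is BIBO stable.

Poles are roots of the denominator: z^2 + 5/6z + 1/6 = 0.
Quadratic formula: z = [-(5/6) +/- sqrt((5/6)^2 - 4*(1/6))] / 2
Discriminant = 25/36 - 2/3 = 1/36; sqrt = 1/6.
z = (-5/6 +/- 1/6) / 2 => z = -1/3 or z = -1/2.
|p1| = 1/3, |p2| = 1/2.
For BIBO stability, all poles must lie inside the unit circle (|p| < 1).
System is STABLE since both |p| < 1.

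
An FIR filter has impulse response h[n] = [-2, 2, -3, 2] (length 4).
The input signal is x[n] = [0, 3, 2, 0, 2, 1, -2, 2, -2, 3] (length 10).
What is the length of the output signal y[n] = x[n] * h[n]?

For linear convolution, the output length is:
len(y) = len(x) + len(h) - 1 = 10 + 4 - 1 = 13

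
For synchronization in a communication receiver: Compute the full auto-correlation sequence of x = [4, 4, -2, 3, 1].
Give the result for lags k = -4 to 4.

r_xx[k] = sum_m x[m]*x[m+k], indexed from 0, for k = -4 to 4:
  r_xx[-4] = x[4]*x[0] = 4
  r_xx[-3] = x[3]*x[0] + x[4]*x[1] = 16
  r_xx[-2] = x[2]*x[0] + x[3]*x[1] + x[4]*x[2] = 2
  r_xx[-1] = x[1]*x[0] + x[2]*x[1] + x[3]*x[2] + x[4]*x[3] = 5
  r_xx[0] = x[0]*x[0] + x[1]*x[1] + x[2]*x[2] + x[3]*x[3] + x[4]*x[4] = 46
  r_xx[1] = x[0]*x[1] + x[1]*x[2] + x[2]*x[3] + x[3]*x[4] = 5
  r_xx[2] = x[0]*x[2] + x[1]*x[3] + x[2]*x[4] = 2
  r_xx[3] = x[0]*x[3] + x[1]*x[4] = 16
  r_xx[4] = x[0]*x[4] = 4
r_xx = [4, 16, 2, 5, 46, 5, 2, 16, 4]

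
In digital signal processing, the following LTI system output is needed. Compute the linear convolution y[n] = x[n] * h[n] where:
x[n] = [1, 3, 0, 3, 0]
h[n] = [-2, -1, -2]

y[n] = sum_k x[k]*h[n-k]. Output length = len(x) + len(h) - 1 = 5 + 3 - 1 = 7.
y[0] = 1*-2 = -2
y[1] = 3*-2 + 1*-1 = -7
y[2] = 0*-2 + 3*-1 + 1*-2 = -5
y[3] = 3*-2 + 0*-1 + 3*-2 = -12
y[4] = 0*-2 + 3*-1 + 0*-2 = -3
y[5] = 0*-1 + 3*-2 = -6
y[6] = 0*-2 = 0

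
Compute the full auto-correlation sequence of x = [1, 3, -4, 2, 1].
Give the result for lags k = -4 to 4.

r_xx[k] = sum_m x[m]*x[m+k], indexed from 0, for k = -4 to 4:
  r_xx[-4] = x[4]*x[0] = 1
  r_xx[-3] = x[3]*x[0] + x[4]*x[1] = 5
  r_xx[-2] = x[2]*x[0] + x[3]*x[1] + x[4]*x[2] = -2
  r_xx[-1] = x[1]*x[0] + x[2]*x[1] + x[3]*x[2] + x[4]*x[3] = -15
  r_xx[0] = x[0]*x[0] + x[1]*x[1] + x[2]*x[2] + x[3]*x[3] + x[4]*x[4] = 31
  r_xx[1] = x[0]*x[1] + x[1]*x[2] + x[2]*x[3] + x[3]*x[4] = -15
  r_xx[2] = x[0]*x[2] + x[1]*x[3] + x[2]*x[4] = -2
  r_xx[3] = x[0]*x[3] + x[1]*x[4] = 5
  r_xx[4] = x[0]*x[4] = 1
r_xx = [1, 5, -2, -15, 31, -15, -2, 5, 1]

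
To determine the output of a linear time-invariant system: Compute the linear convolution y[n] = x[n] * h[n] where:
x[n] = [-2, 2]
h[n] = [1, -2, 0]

y[n] = sum_k x[k]*h[n-k]. Output length = len(x) + len(h) - 1 = 2 + 3 - 1 = 4.
y[0] = -2*1 = -2
y[1] = 2*1 + -2*-2 = 6
y[2] = 2*-2 + -2*0 = -4
y[3] = 2*0 = 0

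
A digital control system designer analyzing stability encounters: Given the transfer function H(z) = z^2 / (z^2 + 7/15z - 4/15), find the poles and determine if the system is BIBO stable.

Poles are roots of the denominator: z^2 + 7/15z - 4/15 = 0.
Quadratic formula: z = [-(7/15) +/- sqrt((7/15)^2 - 4*(-4/15))] / 2
Discriminant = 49/225 + 16/15 = 289/225; sqrt = 17/15.
z = (-7/15 +/- 17/15) / 2 => z = 1/3 or z = -4/5.
|p1| = 1/3, |p2| = 4/5.
For BIBO stability, all poles must lie inside the unit circle (|p| < 1).
System is STABLE since both |p| < 1.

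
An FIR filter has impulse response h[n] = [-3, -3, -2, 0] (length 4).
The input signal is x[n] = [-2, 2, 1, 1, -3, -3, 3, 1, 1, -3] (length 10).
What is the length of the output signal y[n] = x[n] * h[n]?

For linear convolution, the output length is:
len(y) = len(x) + len(h) - 1 = 10 + 4 - 1 = 13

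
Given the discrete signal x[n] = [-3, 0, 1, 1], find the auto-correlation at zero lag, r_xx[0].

The auto-correlation at zero lag r_xx[0] equals the signal energy.
r_xx[0] = sum of x[n]^2 = (-3)^2 + 0^2 + 1^2 + 1^2
= 9 + 0 + 1 + 1 = 11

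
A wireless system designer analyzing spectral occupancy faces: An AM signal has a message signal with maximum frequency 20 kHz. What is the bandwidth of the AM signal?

In AM (double-sideband), the bandwidth is twice the message frequency.
BW = 2 * f_m = 2 * 20 kHz = 40 kHz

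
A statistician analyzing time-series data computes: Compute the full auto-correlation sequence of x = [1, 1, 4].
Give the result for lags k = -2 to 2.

r_xx[k] = sum_m x[m]*x[m+k], indexed from 0, for k = -2 to 2:
  r_xx[-2] = x[2]*x[0] = 4
  r_xx[-1] = x[1]*x[0] + x[2]*x[1] = 5
  r_xx[0] = x[0]*x[0] + x[1]*x[1] + x[2]*x[2] = 18
  r_xx[1] = x[0]*x[1] + x[1]*x[2] = 5
  r_xx[2] = x[0]*x[2] = 4
r_xx = [4, 5, 18, 5, 4]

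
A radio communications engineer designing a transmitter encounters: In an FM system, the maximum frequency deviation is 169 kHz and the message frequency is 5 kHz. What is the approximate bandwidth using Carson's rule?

Carson's rule: BW = 2*(delta_f + f_m)
= 2*(169 + 5) kHz = 348 kHz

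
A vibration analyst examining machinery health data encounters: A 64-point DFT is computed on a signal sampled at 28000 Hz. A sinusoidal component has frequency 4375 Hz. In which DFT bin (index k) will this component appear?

DFT frequency resolution = f_s/N = 28000/64 = 875/2 Hz
Bin index k = f_signal / resolution = 4375 / 875/2 = 10
The signal frequency 4375 Hz falls in DFT bin k = 10.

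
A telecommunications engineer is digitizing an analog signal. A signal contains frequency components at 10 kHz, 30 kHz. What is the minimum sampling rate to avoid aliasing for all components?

The highest frequency component is f_max = 30 kHz.
Nyquist rate = 2 * f_max = 2 * 30 kHz = 60 kHz.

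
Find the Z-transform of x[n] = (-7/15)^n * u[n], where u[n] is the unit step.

The Z-transform of a^n * u[n] is z/(z-a) for |z| > |a|.
Here a = -7/15, so X(z) = z/(z - (-7/15)) = 15z/(15z + 7)
ROC: |z| > 7/15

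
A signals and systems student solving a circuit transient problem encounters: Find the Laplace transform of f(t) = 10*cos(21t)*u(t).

Standard pair: cos(wt)*u(t) <-> s/(s^2+w^2)
With w = 21: L{10*cos(21t)*u(t)} = 10s/(s^2+441)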